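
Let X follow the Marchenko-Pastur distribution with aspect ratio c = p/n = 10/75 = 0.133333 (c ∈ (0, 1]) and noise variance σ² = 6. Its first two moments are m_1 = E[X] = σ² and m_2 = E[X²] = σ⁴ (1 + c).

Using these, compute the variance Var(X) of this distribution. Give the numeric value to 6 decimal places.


m_1 = E[X] = σ² = 6, so m_1² = 36.
m_2 = E[X²] = σ⁴ (1 + c) = 36 · (1 + 0.133333) = 36 · 1.133333 = 40.800000.
(Note m_2 − m_1² simplifies to c · σ⁴ = 0.133333 · 36.)

Var(X) = m_2 − m_1² = 40.800000 − 36 = 4.800000.


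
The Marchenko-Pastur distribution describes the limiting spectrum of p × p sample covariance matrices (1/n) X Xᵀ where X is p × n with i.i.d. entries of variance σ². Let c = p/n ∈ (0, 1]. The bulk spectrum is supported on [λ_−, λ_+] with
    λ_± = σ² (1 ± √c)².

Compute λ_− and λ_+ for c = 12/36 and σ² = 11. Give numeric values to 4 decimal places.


c = 12/36 = 0.333333; √c = 0.577350.
λ_− = σ² (1 − √c)² = 11 · (1 − 0.577350)² = 11 · (0.422650)² = 1.964961.
λ_+ = σ² (1 + √c)² = 11 · (1 + 0.577350)² = 11 · (1.577350)² = 27.368373.

Rounded to 4 decimal places: λ_− ≈ 1.9650, λ_+ ≈ 27.3684.


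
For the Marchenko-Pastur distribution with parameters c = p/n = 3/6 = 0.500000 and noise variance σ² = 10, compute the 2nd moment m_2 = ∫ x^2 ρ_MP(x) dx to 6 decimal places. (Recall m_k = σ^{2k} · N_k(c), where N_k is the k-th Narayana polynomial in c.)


E[X²] = σ⁴ (1 + c) (second MP moment). With σ² = 10 (so σ⁴ = 100) and c = 3/6 = 0.500000: E[X²] = 100 · (1 + 0.500000) = 100 · 1.500000.

So E[X^2] = 150.000000.


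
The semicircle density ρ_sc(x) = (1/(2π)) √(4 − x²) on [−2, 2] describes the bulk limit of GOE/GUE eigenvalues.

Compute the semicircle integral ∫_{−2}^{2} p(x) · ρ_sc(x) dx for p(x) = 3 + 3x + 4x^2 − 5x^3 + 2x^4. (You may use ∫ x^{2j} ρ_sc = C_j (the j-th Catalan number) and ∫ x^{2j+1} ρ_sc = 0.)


Write p(x) = Σ a_i x^i, split into monomials and integrate each against ρ_sc separately.
Using ∫ x^{2j} ρ_sc = C_j = (1/(j+1)) C(2j, j) (Catalan numbers) and ∫ x^{2j+1} ρ_sc = 0 (odd monomials vanish by symmetry):
  i = 0 (even): a_0 · C_{0} = 3 · 1 = 3
  i = 1 (odd): ∫ x^1 ρ_sc = 0 (vanishes)
  i = 2 (even): a_2 · C_{1} = 4 · 1 = 4
  i = 3 (odd): ∫ x^3 ρ_sc = 0 (vanishes)
  i = 4 (even): a_4 · C_{2} = 2 · 2 = 4

Summing the contributions: ∫_{−2}^{2} p(x) ρ_sc(x) dx = 3 + 4 + 4 = 11.


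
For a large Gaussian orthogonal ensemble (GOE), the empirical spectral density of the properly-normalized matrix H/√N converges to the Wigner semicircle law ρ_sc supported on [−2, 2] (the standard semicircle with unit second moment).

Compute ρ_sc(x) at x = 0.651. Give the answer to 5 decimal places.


ρ_sc(x) = (1/(2π)) √(4 − x²). With x = 0.651:
  4 − x² = 4 − (0.651)² = 4 − 0.423801 = 3.576199.
  √(4 − x²) = 1.891084.
  1/(2π) = 0.159155.
  ρ_sc(0.651) = 0.159155 · 1.891084 = 0.300975.

Rounded to 5 decimal places: ρ_sc(0.651) ≈ 0.30098.


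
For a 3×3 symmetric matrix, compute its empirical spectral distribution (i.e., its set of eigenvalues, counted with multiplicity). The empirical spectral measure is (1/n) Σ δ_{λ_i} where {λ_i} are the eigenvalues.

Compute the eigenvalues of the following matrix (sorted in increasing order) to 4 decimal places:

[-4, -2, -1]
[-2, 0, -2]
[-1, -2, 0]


Since M is real symmetric, all three eigenvalues are real; they are the roots of det(λI − M) = λ³ − (tr M) λ² + s λ − det M, where s is the sum of the principal 2×2 minors.
tr M = -4 + 0 + 0 = -4.
s = ((-4)·0 − (-2)²) + ((-4)·0 − (-1)²) + (0·0 − (-2)²) = -4 + (-1) + (-4) = -9.
det M (expand along row 1) = (-4)·(-4) − (-2)·(-2) + (-1)·4 = 8.
Characteristic polynomial: λ³ + 4λ² − 9λ − 8 = 0.
Substitute λ = y + (tr M)/3 = y − 1.333333 to remove the quadratic term: y³ + p·y + q = 0 with p = s − (tr M)²/3 = -14.333333 and q = −2(tr M)³/27 + (tr M)·s/3 − det M = 8.740741.
Three real roots ⇒ use the trigonometric (Viète) form: r = 2√(−p/3) = 4.371626, φ = arccos(3q/(p·r)) = arccos(-0.418484) = 2.002572 rad.
y_k = r·cos(φ/3 − 2πk/3) for k = 0, 1, 2 gives y = 3.433286, 0.627018, -4.060303.
λ_k = y_k − 1.333333 gives λ = 2.1000, -0.7063, -5.3936 (check: the sum is -4.0000 = tr M).

Eigenvalues sorted in increasing order: [-5.3936, -0.7063, 2.1000].


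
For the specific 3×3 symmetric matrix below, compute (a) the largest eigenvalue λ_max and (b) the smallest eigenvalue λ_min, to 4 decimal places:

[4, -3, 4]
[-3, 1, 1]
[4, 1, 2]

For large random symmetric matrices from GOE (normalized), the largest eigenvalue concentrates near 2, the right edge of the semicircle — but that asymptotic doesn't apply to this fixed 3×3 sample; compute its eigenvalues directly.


Since M is real symmetric, all three eigenvalues are real; they are the roots of det(λI − M) = λ³ − (tr M) λ² + s λ − det M, where s is the sum of the principal 2×2 minors.
tr M = 4 + 1 + 2 = 7.
s = (4·1 − (-3)²) + (4·2 − 4²) + (1·2 − 1²) = -5 + (-8) + 1 = -12.
det M (expand along row 1) = 4·1 − (-3)·(-10) + 4·(-7) = -54.
Characteristic polynomial: λ³ − 7λ² − 12λ + 54 = 0.
Substitute λ = y + (tr M)/3 = y + 2.333333 to remove the quadratic term: y³ + p·y + q = 0 with p = s − (tr M)²/3 = -28.333333 and q = −2(tr M)³/27 + (tr M)·s/3 − det M = 0.592593.
Three real roots ⇒ use the trigonometric (Viète) form: r = 2√(−p/3) = 6.146363, φ = arccos(3q/(p·r)) = arccos(-0.010208) = 1.581005 rad.
y_k = r·cos(φ/3 − 2πk/3) for k = 0, 1, 2 gives y = 5.312418, 0.020915, -5.333333.
λ_k = y_k + 2.333333 gives λ = 7.6458, 2.3542, -3.0000 (check: the sum is 7.0000 = tr M).

Hence λ_max = 7.6458 and λ_min = -3.0000.


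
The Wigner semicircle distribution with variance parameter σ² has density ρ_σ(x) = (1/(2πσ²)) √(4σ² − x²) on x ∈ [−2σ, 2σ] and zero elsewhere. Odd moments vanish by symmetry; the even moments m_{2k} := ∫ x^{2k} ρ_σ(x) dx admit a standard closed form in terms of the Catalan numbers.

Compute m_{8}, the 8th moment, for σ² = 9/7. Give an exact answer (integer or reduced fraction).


By the scaled semicircle moment identity, m_{2k} = σ^{2k} · C_k with k = 4.
C_4 = (1/(k+1)) · C(2k, k) = (1/5) · C(8, 4) = (1/5) · 70 = 14.
σ^{2k} = (σ²)^k = (9/7)^4 = 6561/2401.

Therefore m_{8} = σ^{8} · C_4 = (6561/2401) · 14 = 13122/343.


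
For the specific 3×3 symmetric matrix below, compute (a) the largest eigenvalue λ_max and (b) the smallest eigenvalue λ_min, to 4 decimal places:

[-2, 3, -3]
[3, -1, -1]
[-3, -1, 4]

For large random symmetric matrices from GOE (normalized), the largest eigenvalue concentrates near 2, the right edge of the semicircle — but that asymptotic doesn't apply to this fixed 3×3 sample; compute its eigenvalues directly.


Since M is real symmetric, all three eigenvalues are real; they are the roots of det(λI − M) = λ³ − (tr M) λ² + s λ − det M, where s is the sum of the principal 2×2 minors.
tr M = -2 + (-1) + 4 = 1.
s = ((-2)·(-1) − 3²) + ((-2)·4 − (-3)²) + ((-1)·4 − (-1)²) = -7 + (-17) + (-5) = -29.
det M (expand along row 1) = (-2)·(-5) − 3·9 + (-3)·(-6) = 1.
Characteristic polynomial: λ³ − λ² − 29λ − 1 = 0.
Substitute λ = y + (tr M)/3 = y + 0.333333 to remove the quadratic term: y³ + p·y + q = 0 with p = s − (tr M)²/3 = -29.333333 and q = −2(tr M)³/27 + (tr M)·s/3 − det M = -10.740741.
Three real roots ⇒ use the trigonometric (Viète) form: r = 2√(−p/3) = 6.253888, φ = arccos(3q/(p·r)) = arccos(0.175648) = 1.394232 rad.
y_k = r·cos(φ/3 − 2πk/3) for k = 0, 1, 2 gives y = 5.590577, -0.367859, -5.222719.
λ_k = y_k + 0.333333 gives λ = 5.9239, -0.0345, -4.8894 (check: the sum is 1.0000 = tr M).

Hence λ_max = 5.9239 and λ_min = -4.8894.


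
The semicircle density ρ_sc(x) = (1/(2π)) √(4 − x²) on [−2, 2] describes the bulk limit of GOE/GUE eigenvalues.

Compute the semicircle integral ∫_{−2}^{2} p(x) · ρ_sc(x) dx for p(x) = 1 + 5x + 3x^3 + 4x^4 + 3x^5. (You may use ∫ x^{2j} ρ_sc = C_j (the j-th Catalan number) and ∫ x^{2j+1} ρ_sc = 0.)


Write p(x) = Σ a_i x^i, split into monomials and integrate each against ρ_sc separately.
Using ∫ x^{2j} ρ_sc = C_j = (1/(j+1)) C(2j, j) (Catalan numbers) and ∫ x^{2j+1} ρ_sc = 0 (odd monomials vanish by symmetry):
  i = 0 (even): a_0 · C_{0} = 1 · 1 = 1
  i = 1 (odd): ∫ x^1 ρ_sc = 0 (vanishes)
  i = 3 (odd): ∫ x^3 ρ_sc = 0 (vanishes)
  i = 4 (even): a_4 · C_{2} = 4 · 2 = 8
  i = 5 (odd): ∫ x^5 ρ_sc = 0 (vanishes)

Summing the contributions: ∫_{−2}^{2} p(x) ρ_sc(x) dx = 1 + 8 = 9.


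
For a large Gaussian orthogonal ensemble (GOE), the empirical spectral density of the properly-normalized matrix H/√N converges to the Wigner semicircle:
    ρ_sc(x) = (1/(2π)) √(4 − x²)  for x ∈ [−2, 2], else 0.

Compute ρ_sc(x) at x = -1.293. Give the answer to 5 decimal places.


ρ_sc(x) = (1/(2π)) √(4 − x²). With x = -1.293:
  4 − x² = 4 − (-1.293)² = 4 − 1.671849 = 2.328151.
  √(4 − x²) = 1.525828.
  1/(2π) = 0.159155.
  ρ_sc(-1.293) = 0.159155 · 1.525828 = 0.242843.

Rounded to 5 decimal places: ρ_sc(-1.293) ≈ 0.24284.


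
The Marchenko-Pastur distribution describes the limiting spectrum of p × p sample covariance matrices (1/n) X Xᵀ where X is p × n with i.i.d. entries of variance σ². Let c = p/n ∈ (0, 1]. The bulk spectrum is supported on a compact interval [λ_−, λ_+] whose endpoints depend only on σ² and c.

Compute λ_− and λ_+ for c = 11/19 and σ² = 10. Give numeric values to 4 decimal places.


c = 11/19 = 0.578947; √c = 0.760886.
λ_− = σ² (1 − √c)² = 10 · (1 − 0.760886)² = 10 · (0.239114)² = 0.571755.
λ_+ = σ² (1 + √c)² = 10 · (1 + 0.760886)² = 10 · (1.760886)² = 31.007192.

Rounded to 4 decimal places: λ_− ≈ 0.5718, λ_+ ≈ 31.0072.


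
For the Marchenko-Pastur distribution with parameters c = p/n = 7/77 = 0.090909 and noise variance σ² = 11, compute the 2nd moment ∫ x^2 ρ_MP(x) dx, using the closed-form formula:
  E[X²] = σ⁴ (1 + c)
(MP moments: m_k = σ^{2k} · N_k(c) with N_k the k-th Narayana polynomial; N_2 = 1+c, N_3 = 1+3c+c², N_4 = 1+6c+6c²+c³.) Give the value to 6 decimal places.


E[X²] = σ⁴ (1 + c) (second MP moment). With σ² = 11 (so σ⁴ = 121) and c = 7/77 = 0.090909: E[X²] = 121 · (1 + 0.090909) = 121 · 1.090909.

So E[X^2] = 132.000000.


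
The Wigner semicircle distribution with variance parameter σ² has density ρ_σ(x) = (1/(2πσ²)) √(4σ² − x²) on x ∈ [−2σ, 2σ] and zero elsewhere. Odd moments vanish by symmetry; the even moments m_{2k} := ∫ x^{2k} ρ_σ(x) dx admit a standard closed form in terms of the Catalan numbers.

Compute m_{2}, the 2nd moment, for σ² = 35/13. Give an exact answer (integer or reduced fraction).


By the scaled semicircle moment identity, m_{2k} = σ^{2k} · C_k with k = 1.
C_1 = (1/(k+1)) · C(2k, k) = (1/2) · C(2, 1) = (1/2) · 2 = 1.
σ^{2k} = (σ²)^k = (35/13)^1 = 35/13.

Therefore m_{2} = σ^{2} · C_1 = (35/13) · 1 = 35/13.


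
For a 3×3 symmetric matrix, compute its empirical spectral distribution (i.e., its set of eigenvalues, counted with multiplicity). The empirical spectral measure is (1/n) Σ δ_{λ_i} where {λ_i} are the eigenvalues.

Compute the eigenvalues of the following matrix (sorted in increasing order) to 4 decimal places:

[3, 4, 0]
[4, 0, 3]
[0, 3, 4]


Since M is real symmetric, all three eigenvalues are real; they are the roots of det(λI − M) = λ³ − (tr M) λ² + s λ − det M, where s is the sum of the principal 2×2 minors.
tr M = 3 + 0 + 4 = 7.
s = (3·0 − 4²) + (3·4 − 0²) + (0·4 − 3²) = -16 + 12 + (-9) = -13.
det M (expand along row 1) = 3·(-9) − 4·16 + 0·12 = -91.
Characteristic polynomial: λ³ − 7λ² − 13λ + 91 = 0.
Substitute λ = y + (tr M)/3 = y + 2.333333 to remove the quadratic term: y³ + p·y + q = 0 with p = s − (tr M)²/3 = -29.333333 and q = −2(tr M)³/27 + (tr M)·s/3 − det M = 35.259259.
Three real roots ⇒ use the trigonometric (Viète) form: r = 2√(−p/3) = 6.253888, φ = arccos(3q/(p·r)) = arccos(-0.576611) = 2.185371 rad.
y_k = r·cos(φ/3 − 2πk/3) for k = 0, 1, 2 gives y = 4.666667, 1.272218, -5.938885.
λ_k = y_k + 2.333333 gives λ = 7.0000, 3.6056, -3.6056 (check: the sum is 7.0000 = tr M).

Eigenvalues sorted in increasing order: [-3.6056, 3.6056, 7.0000].


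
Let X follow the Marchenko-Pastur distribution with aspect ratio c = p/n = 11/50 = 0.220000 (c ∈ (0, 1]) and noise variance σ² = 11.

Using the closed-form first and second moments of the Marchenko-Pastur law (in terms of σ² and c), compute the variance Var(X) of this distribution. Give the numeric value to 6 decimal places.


Recall the MP moments m_1 = E[X] = σ² and m_2 = E[X²] = σ⁴ (1 + c).
m_1 = E[X] = σ² = 11, so m_1² = 121.
m_2 = E[X²] = σ⁴ (1 + c) = 121 · (1 + 0.220000) = 121 · 1.220000 = 147.620000.
(Note m_2 − m_1² simplifies to c · σ⁴ = 0.220000 · 121.)

Var(X) = m_2 − m_1² = 147.620000 − 121 = 26.620000.


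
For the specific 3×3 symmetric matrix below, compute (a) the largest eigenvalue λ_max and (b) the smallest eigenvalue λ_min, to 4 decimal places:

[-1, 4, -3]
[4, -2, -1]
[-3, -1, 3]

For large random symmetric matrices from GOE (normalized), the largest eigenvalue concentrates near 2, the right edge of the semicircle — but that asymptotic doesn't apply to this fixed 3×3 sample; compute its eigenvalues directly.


Since M is real symmetric, all three eigenvalues are real; they are the roots of det(λI − M) = λ³ − (tr M) λ² + s λ − det M, where s is the sum of the principal 2×2 minors.
tr M = -1 + (-2) + 3 = 0.
s = ((-1)·(-2) − 4²) + ((-1)·3 − (-3)²) + ((-2)·3 − (-1)²) = -14 + (-12) + (-7) = -33.
det M (expand along row 1) = (-1)·(-7) − 4·9 + (-3)·(-10) = 1.
Characteristic polynomial: λ³ − 33λ − 1 = 0.
Substitute λ = y + (tr M)/3 = y + 0.000000 to remove the quadratic term: y³ + p·y + q = 0 with p = s − (tr M)²/3 = -33.000000 and q = −2(tr M)³/27 + (tr M)·s/3 − det M = -1.000000.
Three real roots ⇒ use the trigonometric (Viète) form: r = 2√(−p/3) = 6.633250, φ = arccos(3q/(p·r)) = arccos(0.013705) = 1.557091 rad.
y_k = r·cos(φ/3 − 2πk/3) for k = 0, 1, 2 gives y = 5.759655, -0.030304, -5.729351.
λ_k = y_k + 0.000000 gives λ = 5.7597, -0.0303, -5.7294 (check: the sum is 0.0000 = tr M).

Hence λ_max = 5.7597 and λ_min = -5.7294.


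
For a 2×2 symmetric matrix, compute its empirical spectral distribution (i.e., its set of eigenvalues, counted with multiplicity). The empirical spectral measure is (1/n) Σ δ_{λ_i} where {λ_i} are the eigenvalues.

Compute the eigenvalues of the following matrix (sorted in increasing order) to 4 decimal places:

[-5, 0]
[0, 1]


Since M is real symmetric, both eigenvalues are real; they are the roots of det(λI − M) = λ² − (tr M) λ + det M.
tr M = -5 + 1 = -4.
det M = (-5)·1 − 0² = -5 − 0 = -5.
Characteristic polynomial: λ² + 4λ − 5 = 0.
Discriminant Δ = (tr M)² − 4·det M = 16 − (-20) = 36; √Δ = 6.000000.
λ = (tr M ± √Δ)/2 = (-4 ± 6.000000)/2, giving (tr M − √Δ)/2 = -5.0000 and (tr M + √Δ)/2 = 1.0000.

Eigenvalues sorted in increasing order: [-5.0000, 1.0000].


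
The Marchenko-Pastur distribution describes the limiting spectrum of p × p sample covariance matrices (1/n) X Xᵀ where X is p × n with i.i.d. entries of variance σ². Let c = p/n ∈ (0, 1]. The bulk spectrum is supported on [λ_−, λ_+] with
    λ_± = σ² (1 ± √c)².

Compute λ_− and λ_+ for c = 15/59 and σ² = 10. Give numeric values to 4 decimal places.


c = 15/59 = 0.254237; √c = 0.504219.
λ_− = σ² (1 − √c)² = 10 · (1 − 0.504219)² = 10 · (0.495781)² = 2.457983.
λ_+ = σ² (1 + √c)² = 10 · (1 + 0.504219)² = 10 · (1.504219)² = 22.626763.

Rounded to 4 decimal places: λ_− ≈ 2.4580, λ_+ ≈ 22.6268.


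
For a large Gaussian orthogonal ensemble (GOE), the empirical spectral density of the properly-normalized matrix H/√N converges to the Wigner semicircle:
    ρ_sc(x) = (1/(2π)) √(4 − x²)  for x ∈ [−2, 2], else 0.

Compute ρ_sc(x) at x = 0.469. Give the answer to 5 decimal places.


ρ_sc(x) = (1/(2π)) √(4 − x²). With x = 0.469:
  4 − x² = 4 − (0.469)² = 4 − 0.219961 = 3.780039.
  √(4 − x²) = 1.944232.
  1/(2π) = 0.159155.
  ρ_sc(0.469) = 0.159155 · 1.944232 = 0.309434.

Rounded to 5 decimal places: ρ_sc(0.469) ≈ 0.30943.


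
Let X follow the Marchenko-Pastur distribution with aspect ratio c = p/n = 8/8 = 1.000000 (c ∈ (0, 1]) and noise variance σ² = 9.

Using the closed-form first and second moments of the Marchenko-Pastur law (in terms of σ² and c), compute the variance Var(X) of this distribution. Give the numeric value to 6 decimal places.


Recall the MP moments m_1 = E[X] = σ² and m_2 = E[X²] = σ⁴ (1 + c).
m_1 = E[X] = σ² = 9, so m_1² = 81.
m_2 = E[X²] = σ⁴ (1 + c) = 81 · (1 + 1.000000) = 81 · 2.000000 = 162.000000.
(Note m_2 − m_1² simplifies to c · σ⁴ = 1.000000 · 81.)

Var(X) = m_2 − m_1² = 162.000000 − 81 = 81.000000.


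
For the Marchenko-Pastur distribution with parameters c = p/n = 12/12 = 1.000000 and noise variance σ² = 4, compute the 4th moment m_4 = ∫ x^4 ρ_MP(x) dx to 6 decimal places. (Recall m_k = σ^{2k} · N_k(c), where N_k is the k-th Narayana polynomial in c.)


E[X⁴] = σ⁸ (1 + 6c + 6c² + c³) (fourth MP moment). With σ² = 4 (so σ⁸ = 256) and c = 12/12 = 1.000000: E[X⁴] = 256 · (1 + 6·1.000000 + 6·(1.000000)² + (1.000000)³) = 256 · 14.000000.

So E[X^4] = 3584.000000.


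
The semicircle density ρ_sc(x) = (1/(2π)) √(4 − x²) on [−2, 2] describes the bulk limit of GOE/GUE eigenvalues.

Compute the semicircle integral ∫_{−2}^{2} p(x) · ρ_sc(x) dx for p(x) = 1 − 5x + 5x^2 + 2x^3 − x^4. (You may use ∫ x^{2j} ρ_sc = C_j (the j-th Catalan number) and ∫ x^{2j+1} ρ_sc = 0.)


Write p(x) = Σ a_i x^i, split into monomials and integrate each against ρ_sc separately.
Using ∫ x^{2j} ρ_sc = C_j = (1/(j+1)) C(2j, j) (Catalan numbers) and ∫ x^{2j+1} ρ_sc = 0 (odd monomials vanish by symmetry):
  i = 0 (even): a_0 · C_{0} = 1 · 1 = 1
  i = 1 (odd): ∫ x^1 ρ_sc = 0 (vanishes)
  i = 2 (even): a_2 · C_{1} = 5 · 1 = 5
  i = 3 (odd): ∫ x^3 ρ_sc = 0 (vanishes)
  i = 4 (even): a_4 · C_{2} = -1 · 2 = -2

Summing the contributions: ∫_{−2}^{2} p(x) ρ_sc(x) dx = 1 + 5 + (-2) = 4.


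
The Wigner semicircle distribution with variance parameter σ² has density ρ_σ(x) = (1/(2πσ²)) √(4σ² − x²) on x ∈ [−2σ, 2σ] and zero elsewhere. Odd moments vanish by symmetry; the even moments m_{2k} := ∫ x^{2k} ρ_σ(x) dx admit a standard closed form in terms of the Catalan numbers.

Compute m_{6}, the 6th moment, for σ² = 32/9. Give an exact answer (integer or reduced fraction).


By the scaled semicircle moment identity, m_{2k} = σ^{2k} · C_k with k = 3.
C_3 = (1/(k+1)) · C(2k, k) = (1/4) · C(6, 3) = (1/4) · 20 = 5.
σ^{2k} = (σ²)^k = (32/9)^3 = 32768/729.

Therefore m_{6} = σ^{6} · C_3 = (32768/729) · 5 = 163840/729.


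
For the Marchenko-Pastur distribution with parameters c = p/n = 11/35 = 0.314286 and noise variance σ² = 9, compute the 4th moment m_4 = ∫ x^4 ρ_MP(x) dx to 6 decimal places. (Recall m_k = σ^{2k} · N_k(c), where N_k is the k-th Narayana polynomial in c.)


E[X⁴] = σ⁸ (1 + 6c + 6c² + c³) (fourth MP moment). With σ² = 9 (so σ⁸ = 6561) and c = 11/35 = 0.314286: E[X⁴] = 6561 · (1 + 6·0.314286 + 6·(0.314286)² + (0.314286)³) = 6561 · 3.509411.

So E[X^4] = 23025.246087.


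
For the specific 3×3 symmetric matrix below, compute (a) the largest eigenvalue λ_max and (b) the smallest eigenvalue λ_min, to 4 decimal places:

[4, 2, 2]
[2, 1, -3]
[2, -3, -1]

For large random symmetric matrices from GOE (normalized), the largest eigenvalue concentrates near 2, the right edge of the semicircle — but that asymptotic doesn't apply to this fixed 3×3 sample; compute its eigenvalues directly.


Since M is real symmetric, all three eigenvalues are real; they are the roots of det(λI − M) = λ³ − (tr M) λ² + s λ − det M, where s is the sum of the principal 2×2 minors.
tr M = 4 + 1 + (-1) = 4.
s = (4·1 − 2²) + (4·(-1) − 2²) + (1·(-1) − (-3)²) = 0 + (-8) + (-10) = -18.
det M (expand along row 1) = 4·(-10) − 2·4 + 2·(-8) = -64.
Characteristic polynomial: λ³ − 4λ² − 18λ + 64 = 0.
Substitute λ = y + (tr M)/3 = y + 1.333333 to remove the quadratic term: y³ + p·y + q = 0 with p = s − (tr M)²/3 = -23.333333 and q = −2(tr M)³/27 + (tr M)·s/3 − det M = 35.259259.
Three real roots ⇒ use the trigonometric (Viète) form: r = 2√(−p/3) = 5.577734, φ = arccos(3q/(p·r)) = arccos(-0.812755) = 2.519663 rad.
y_k = r·cos(φ/3 − 2πk/3) for k = 0, 1, 2 gives y = 3.723397, 1.734907, -5.458304.
λ_k = y_k + 1.333333 gives λ = 5.0567, 3.0682, -4.1250 (check: the sum is 4.0000 = tr M).

Hence λ_max = 5.0567 and λ_min = -4.1250.


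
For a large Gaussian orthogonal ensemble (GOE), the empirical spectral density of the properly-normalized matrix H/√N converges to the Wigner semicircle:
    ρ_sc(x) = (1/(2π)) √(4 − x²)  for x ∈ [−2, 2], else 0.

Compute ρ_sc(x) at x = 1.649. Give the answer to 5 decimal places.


ρ_sc(x) = (1/(2π)) √(4 − x²). With x = 1.649:
  4 − x² = 4 − (1.649)² = 4 − 2.719201 = 1.280799.
  √(4 − x²) = 1.131724.
  1/(2π) = 0.159155.
  ρ_sc(1.649) = 0.159155 · 1.131724 = 0.180119.

Rounded to 5 decimal places: ρ_sc(1.649) ≈ 0.18012.


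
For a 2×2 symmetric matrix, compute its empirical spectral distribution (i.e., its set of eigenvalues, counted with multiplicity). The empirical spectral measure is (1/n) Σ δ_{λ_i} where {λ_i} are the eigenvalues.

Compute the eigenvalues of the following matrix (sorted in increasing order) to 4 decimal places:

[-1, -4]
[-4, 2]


Since M is real symmetric, both eigenvalues are real; they are the roots of det(λI − M) = λ² − (tr M) λ + det M.
tr M = -1 + 2 = 1.
det M = (-1)·2 − (-4)² = -2 − 16 = -18.
Characteristic polynomial: λ² − λ − 18 = 0.
Discriminant Δ = (tr M)² − 4·det M = 1 − (-72) = 73; √Δ = 8.544004.
λ = (tr M ± √Δ)/2 = (1 ± 8.544004)/2, giving (tr M − √Δ)/2 = -3.7720 and (tr M + √Δ)/2 = 4.7720.

Eigenvalues sorted in increasing order: [-3.7720, 4.7720].


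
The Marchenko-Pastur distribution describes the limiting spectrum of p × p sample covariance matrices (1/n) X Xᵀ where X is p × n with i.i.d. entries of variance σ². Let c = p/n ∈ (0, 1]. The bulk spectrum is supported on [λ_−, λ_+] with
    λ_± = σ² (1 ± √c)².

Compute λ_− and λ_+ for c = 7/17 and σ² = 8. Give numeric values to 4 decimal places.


c = 7/17 = 0.411765; √c = 0.641689.
λ_− = σ² (1 − √c)² = 8 · (1 − 0.641689)² = 8 · (0.358311)² = 1.027094.
λ_+ = σ² (1 + √c)² = 8 · (1 + 0.641689)² = 8 · (1.641689)² = 21.561141.

Rounded to 4 decimal places: λ_− ≈ 1.0271, λ_+ ≈ 21.5611.


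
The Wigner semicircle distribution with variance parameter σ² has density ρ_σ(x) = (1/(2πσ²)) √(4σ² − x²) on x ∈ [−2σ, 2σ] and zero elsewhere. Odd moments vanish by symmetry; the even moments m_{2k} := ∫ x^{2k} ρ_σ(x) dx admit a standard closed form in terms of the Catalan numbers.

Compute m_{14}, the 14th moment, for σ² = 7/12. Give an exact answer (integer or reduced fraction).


By the scaled semicircle moment identity, m_{2k} = σ^{2k} · C_k with k = 7.
C_7 = (1/(k+1)) · C(2k, k) = (1/8) · C(14, 7) = (1/8) · 3432 = 429.
σ^{2k} = (σ²)^k = (7/12)^7 = 823543/35831808.

Therefore m_{14} = σ^{14} · C_7 = (823543/35831808) · 429 = 117766649/11943936.


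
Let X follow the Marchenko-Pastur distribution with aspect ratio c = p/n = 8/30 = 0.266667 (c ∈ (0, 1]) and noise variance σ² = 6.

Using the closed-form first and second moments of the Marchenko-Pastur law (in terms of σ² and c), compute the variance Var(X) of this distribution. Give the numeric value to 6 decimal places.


Recall the MP moments m_1 = E[X] = σ² and m_2 = E[X²] = σ⁴ (1 + c).
m_1 = E[X] = σ² = 6, so m_1² = 36.
m_2 = E[X²] = σ⁴ (1 + c) = 36 · (1 + 0.266667) = 36 · 1.266667 = 45.600000.
(Note m_2 − m_1² simplifies to c · σ⁴ = 0.266667 · 36.)

Var(X) = m_2 − m_1² = 45.600000 − 36 = 9.600000.


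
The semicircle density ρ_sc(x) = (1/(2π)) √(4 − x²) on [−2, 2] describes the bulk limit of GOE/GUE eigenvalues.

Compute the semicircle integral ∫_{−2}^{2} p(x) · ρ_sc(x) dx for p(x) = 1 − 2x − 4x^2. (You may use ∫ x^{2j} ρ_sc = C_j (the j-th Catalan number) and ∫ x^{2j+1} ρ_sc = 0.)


Write p(x) = Σ a_i x^i, split into monomials and integrate each against ρ_sc separately.
Using ∫ x^{2j} ρ_sc = C_j = (1/(j+1)) C(2j, j) (Catalan numbers) and ∫ x^{2j+1} ρ_sc = 0 (odd monomials vanish by symmetry):
  i = 0 (even): a_0 · C_{0} = 1 · 1 = 1
  i = 1 (odd): ∫ x^1 ρ_sc = 0 (vanishes)
  i = 2 (even): a_2 · C_{1} = -4 · 1 = -4

Summing the contributions: ∫_{−2}^{2} p(x) ρ_sc(x) dx = 1 + (-4) = -3.


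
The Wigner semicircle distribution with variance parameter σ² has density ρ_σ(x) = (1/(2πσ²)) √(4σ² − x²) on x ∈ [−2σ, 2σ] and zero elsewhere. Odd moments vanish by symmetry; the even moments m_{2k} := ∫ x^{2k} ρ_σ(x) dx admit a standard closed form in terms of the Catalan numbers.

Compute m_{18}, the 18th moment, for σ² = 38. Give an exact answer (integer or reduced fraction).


By the scaled semicircle moment identity, m_{2k} = σ^{2k} · C_k with k = 9.
C_9 = (1/(k+1)) · C(2k, k) = (1/10) · C(18, 9) = (1/10) · 48620 = 4862.
σ^{2k} = (σ²)^k = (38)^9 = 165216101262848.

Therefore m_{18} = σ^{18} · C_9 = 165216101262848 · 4862 = 803280684339966976.


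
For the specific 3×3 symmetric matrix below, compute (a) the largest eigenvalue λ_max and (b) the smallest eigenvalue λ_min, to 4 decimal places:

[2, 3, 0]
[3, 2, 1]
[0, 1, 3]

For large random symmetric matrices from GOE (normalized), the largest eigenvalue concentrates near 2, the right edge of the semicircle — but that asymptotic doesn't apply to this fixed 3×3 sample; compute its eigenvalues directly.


Since M is real symmetric, all three eigenvalues are real; they are the roots of det(λI − M) = λ³ − (tr M) λ² + s λ − det M, where s is the sum of the principal 2×2 minors.
tr M = 2 + 2 + 3 = 7.
s = (2·2 − 3²) + (2·3 − 0²) + (2·3 − 1²) = -5 + 6 + 5 = 6.
det M (expand along row 1) = 2·5 − 3·9 + 0·3 = -17.
Characteristic polynomial: λ³ − 7λ² + 6λ + 17 = 0.
Substitute λ = y + (tr M)/3 = y + 2.333333 to remove the quadratic term: y³ + p·y + q = 0 with p = s − (tr M)²/3 = -10.333333 and q = −2(tr M)³/27 + (tr M)·s/3 − det M = 5.592593.
Three real roots ⇒ use the trigonometric (Viète) form: r = 2√(−p/3) = 3.711843, φ = arccos(3q/(p·r)) = arccos(-0.437426) = 2.023530 rad.
y_k = r·cos(φ/3 − 2πk/3) for k = 0, 1, 2 gives y = 2.898997, 0.558036, -3.457033.
λ_k = y_k + 2.333333 gives λ = 5.2323, 2.8914, -1.1237 (check: the sum is 7.0000 = tr M).

Hence λ_max = 5.2323 and λ_min = -1.1237.


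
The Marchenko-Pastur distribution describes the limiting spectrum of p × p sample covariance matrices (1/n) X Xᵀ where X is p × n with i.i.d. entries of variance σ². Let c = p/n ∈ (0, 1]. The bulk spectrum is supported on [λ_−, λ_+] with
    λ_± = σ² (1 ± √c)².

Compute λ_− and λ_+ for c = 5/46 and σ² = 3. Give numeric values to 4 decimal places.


c = 5/46 = 0.108696; √c = 0.329690.
λ_− = σ² (1 − √c)² = 3 · (1 − 0.329690)² = 3 · (0.670310)² = 1.347946.
λ_+ = σ² (1 + √c)² = 3 · (1 + 0.329690)² = 3 · (1.329690)² = 5.304228.

Rounded to 4 decimal places: λ_− ≈ 1.3479, λ_+ ≈ 5.3042.


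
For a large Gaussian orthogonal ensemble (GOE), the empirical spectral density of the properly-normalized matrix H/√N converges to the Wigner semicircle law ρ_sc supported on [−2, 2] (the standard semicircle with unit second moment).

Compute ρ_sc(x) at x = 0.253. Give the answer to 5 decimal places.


ρ_sc(x) = (1/(2π)) √(4 − x²). With x = 0.253:
  4 − x² = 4 − (0.253)² = 4 − 0.064009 = 3.935991.
  √(4 − x²) = 1.983933.
  1/(2π) = 0.159155.
  ρ_sc(0.253) = 0.159155 · 1.983933 = 0.315753.

Rounded to 5 decimal places: ρ_sc(0.253) ≈ 0.31575.


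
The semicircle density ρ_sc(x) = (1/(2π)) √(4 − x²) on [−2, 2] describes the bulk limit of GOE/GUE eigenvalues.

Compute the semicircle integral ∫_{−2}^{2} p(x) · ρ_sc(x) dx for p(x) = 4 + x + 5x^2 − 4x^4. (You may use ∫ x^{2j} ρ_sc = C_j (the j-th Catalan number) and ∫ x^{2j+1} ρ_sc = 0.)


Write p(x) = Σ a_i x^i, split into monomials and integrate each against ρ_sc separately.
Using ∫ x^{2j} ρ_sc = C_j = (1/(j+1)) C(2j, j) (Catalan numbers) and ∫ x^{2j+1} ρ_sc = 0 (odd monomials vanish by symmetry):
  i = 0 (even): a_0 · C_{0} = 4 · 1 = 4
  i = 1 (odd): ∫ x^1 ρ_sc = 0 (vanishes)
  i = 2 (even): a_2 · C_{1} = 5 · 1 = 5
  i = 4 (even): a_4 · C_{2} = -4 · 2 = -8

Summing the contributions: ∫_{−2}^{2} p(x) ρ_sc(x) dx = 4 + 5 + (-8) = 1.


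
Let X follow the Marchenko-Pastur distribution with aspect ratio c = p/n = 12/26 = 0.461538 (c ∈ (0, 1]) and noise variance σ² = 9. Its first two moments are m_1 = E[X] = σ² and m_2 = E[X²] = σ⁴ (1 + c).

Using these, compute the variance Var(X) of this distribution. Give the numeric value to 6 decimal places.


m_1 = E[X] = σ² = 9, so m_1² = 81.
m_2 = E[X²] = σ⁴ (1 + c) = 81 · (1 + 0.461538) = 81 · 1.461538 = 118.384615.
(Note m_2 − m_1² simplifies to c · σ⁴ = 0.461538 · 81.)

Var(X) = m_2 − m_1² = 118.384615 − 81 = 37.384615.


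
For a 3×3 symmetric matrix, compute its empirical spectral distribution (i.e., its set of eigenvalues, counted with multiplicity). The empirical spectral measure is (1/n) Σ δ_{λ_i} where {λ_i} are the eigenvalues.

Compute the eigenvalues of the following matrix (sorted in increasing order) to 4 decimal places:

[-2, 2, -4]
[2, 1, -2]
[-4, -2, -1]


Since M is real symmetric, all three eigenvalues are real; they are the roots of det(λI − M) = λ³ − (tr M) λ² + s λ − det M, where s is the sum of the principal 2×2 minors.
tr M = -2 + 1 + (-1) = -2.
s = ((-2)·1 − 2²) + ((-2)·(-1) − (-4)²) + (1·(-1) − (-2)²) = -6 + (-14) + (-5) = -25.
det M (expand along row 1) = (-2)·(-5) − 2·(-10) + (-4)·0 = 30.
Characteristic polynomial: λ³ + 2λ² − 25λ − 30 = 0.
Substitute λ = y + (tr M)/3 = y − 0.666667 to remove the quadratic term: y³ + p·y + q = 0 with p = s − (tr M)²/3 = -26.333333 and q = −2(tr M)³/27 + (tr M)·s/3 − det M = -12.740741.
Three real roots ⇒ use the trigonometric (Viète) form: r = 2√(−p/3) = 5.925463, φ = arccos(3q/(p·r)) = arccos(0.244956) = 1.323322 rad.
y_k = r·cos(φ/3 − 2πk/3) for k = 0, 1, 2 gives y = 5.358274, -0.488245, -4.870029.
λ_k = y_k − 0.666667 gives λ = 4.6916, -1.1549, -5.5367 (check: the sum is -2.0000 = tr M).

Eigenvalues sorted in increasing order: [-5.5367, -1.1549, 4.6916].


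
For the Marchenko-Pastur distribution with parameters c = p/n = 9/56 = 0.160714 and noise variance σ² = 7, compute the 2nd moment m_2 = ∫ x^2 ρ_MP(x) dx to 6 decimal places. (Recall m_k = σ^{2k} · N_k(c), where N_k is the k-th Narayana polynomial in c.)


E[X²] = σ⁴ (1 + c) (second MP moment). With σ² = 7 (so σ⁴ = 49) and c = 9/56 = 0.160714: E[X²] = 49 · (1 + 0.160714) = 49 · 1.160714.

So E[X^2] = 56.875000.


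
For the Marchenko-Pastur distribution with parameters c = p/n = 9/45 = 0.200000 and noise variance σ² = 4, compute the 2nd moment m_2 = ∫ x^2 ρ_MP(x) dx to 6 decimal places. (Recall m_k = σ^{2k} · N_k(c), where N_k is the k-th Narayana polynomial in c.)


E[X²] = σ⁴ (1 + c) (second MP moment). With σ² = 4 (so σ⁴ = 16) and c = 9/45 = 0.200000: E[X²] = 16 · (1 + 0.200000) = 16 · 1.200000.

So E[X^2] = 19.200000.


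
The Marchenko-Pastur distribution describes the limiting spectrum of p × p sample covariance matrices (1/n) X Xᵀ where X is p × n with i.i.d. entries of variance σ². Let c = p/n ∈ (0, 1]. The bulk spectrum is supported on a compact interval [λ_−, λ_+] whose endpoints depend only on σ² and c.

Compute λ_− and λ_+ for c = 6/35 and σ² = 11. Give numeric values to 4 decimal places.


c = 6/35 = 0.171429; √c = 0.414039.
λ_− = σ² (1 − √c)² = 11 · (1 − 0.414039)² = 11 · (0.585961)² = 3.776849.
λ_+ = σ² (1 + √c)² = 11 · (1 + 0.414039)² = 11 · (1.414039)² = 21.994580.

Rounded to 4 decimal places: λ_− ≈ 3.7768, λ_+ ≈ 21.9946.


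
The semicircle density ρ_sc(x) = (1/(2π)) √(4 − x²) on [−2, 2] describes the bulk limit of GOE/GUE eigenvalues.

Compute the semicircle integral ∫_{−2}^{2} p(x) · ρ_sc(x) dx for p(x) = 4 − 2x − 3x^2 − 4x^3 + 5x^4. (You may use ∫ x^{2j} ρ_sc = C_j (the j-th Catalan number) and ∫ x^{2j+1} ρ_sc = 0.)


Write p(x) = Σ a_i x^i, split into monomials and integrate each against ρ_sc separately.
Using ∫ x^{2j} ρ_sc = C_j = (1/(j+1)) C(2j, j) (Catalan numbers) and ∫ x^{2j+1} ρ_sc = 0 (odd monomials vanish by symmetry):
  i = 0 (even): a_0 · C_{0} = 4 · 1 = 4
  i = 1 (odd): ∫ x^1 ρ_sc = 0 (vanishes)
  i = 2 (even): a_2 · C_{1} = -3 · 1 = -3
  i = 3 (odd): ∫ x^3 ρ_sc = 0 (vanishes)
  i = 4 (even): a_4 · C_{2} = 5 · 2 = 10

Summing the contributions: ∫_{−2}^{2} p(x) ρ_sc(x) dx = 4 + (-3) + 10 = 11.


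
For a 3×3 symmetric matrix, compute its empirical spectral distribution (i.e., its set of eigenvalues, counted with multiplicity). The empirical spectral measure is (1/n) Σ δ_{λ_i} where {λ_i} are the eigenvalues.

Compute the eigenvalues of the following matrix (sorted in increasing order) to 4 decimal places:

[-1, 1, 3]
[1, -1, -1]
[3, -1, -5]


Since M is real symmetric, all three eigenvalues are real; they are the roots of det(λI − M) = λ³ − (tr M) λ² + s λ − det M, where s is the sum of the principal 2×2 minors.
tr M = -1 + (-1) + (-5) = -7.
s = ((-1)·(-1) − 1²) + ((-1)·(-5) − 3²) + ((-1)·(-5) − (-1)²) = 0 + (-4) + 4 = 0.
det M (expand along row 1) = (-1)·4 − 1·(-2) + 3·2 = 4.
Characteristic polynomial: λ³ + 7λ² − 4 = 0.
Substitute λ = y + (tr M)/3 = y − 2.333333 to remove the quadratic term: y³ + p·y + q = 0 with p = s − (tr M)²/3 = -16.333333 and q = −2(tr M)³/27 + (tr M)·s/3 − det M = 21.407407.
Three real roots ⇒ use the trigonometric (Viète) form: r = 2√(−p/3) = 4.666667, φ = arccos(3q/(p·r)) = arccos(-0.842566) = 2.572825 rad.
y_k = r·cos(φ/3 − 2πk/3) for k = 0, 1, 2 gives y = 3.053157, 1.529891, -4.583048.
λ_k = y_k − 2.333333 gives λ = 0.7198, -0.8034, -6.9164 (check: the sum is -7.0000 = tr M).

Eigenvalues sorted in increasing order: [-6.9164, -0.8034, 0.7198].


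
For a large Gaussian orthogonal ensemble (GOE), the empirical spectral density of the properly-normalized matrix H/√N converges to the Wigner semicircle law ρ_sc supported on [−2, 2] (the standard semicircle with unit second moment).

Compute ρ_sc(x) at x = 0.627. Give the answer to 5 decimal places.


ρ_sc(x) = (1/(2π)) √(4 − x²). With x = 0.627:
  4 − x² = 4 − (0.627)² = 4 − 0.393129 = 3.606871.
  √(4 − x²) = 1.899176.
  1/(2π) = 0.159155.
  ρ_sc(0.627) = 0.159155 · 1.899176 = 0.302263.

Rounded to 5 decimal places: ρ_sc(0.627) ≈ 0.30226.


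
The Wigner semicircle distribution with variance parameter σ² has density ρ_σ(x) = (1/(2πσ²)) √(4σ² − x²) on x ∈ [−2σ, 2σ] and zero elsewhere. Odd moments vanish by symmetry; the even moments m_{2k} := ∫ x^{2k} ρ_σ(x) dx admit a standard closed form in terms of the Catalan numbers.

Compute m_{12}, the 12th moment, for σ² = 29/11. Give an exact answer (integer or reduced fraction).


By the scaled semicircle moment identity, m_{2k} = σ^{2k} · C_k with k = 6.
C_6 = (1/(k+1)) · C(2k, k) = (1/7) · C(12, 6) = (1/7) · 924 = 132.
σ^{2k} = (σ²)^k = (29/11)^6 = 594823321/1771561.

Therefore m_{12} = σ^{12} · C_6 = (594823321/1771561) · 132 = 7137879852/161051.


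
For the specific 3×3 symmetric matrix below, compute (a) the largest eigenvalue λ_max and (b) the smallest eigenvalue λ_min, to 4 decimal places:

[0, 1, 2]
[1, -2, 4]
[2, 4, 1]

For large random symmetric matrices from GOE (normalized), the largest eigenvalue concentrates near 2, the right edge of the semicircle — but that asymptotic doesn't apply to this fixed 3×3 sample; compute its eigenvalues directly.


Since M is real symmetric, all three eigenvalues are real; they are the roots of det(λI − M) = λ³ − (tr M) λ² + s λ − det M, where s is the sum of the principal 2×2 minors.
tr M = 0 + (-2) + 1 = -1.
s = (0·(-2) − 1²) + (0·1 − 2²) + ((-2)·1 − 4²) = -1 + (-4) + (-18) = -23.
det M (expand along row 1) = 0·(-18) − 1·(-7) + 2·8 = 23.
Characteristic polynomial: λ³ + λ² − 23λ − 23 = 0.
Substitute λ = y + (tr M)/3 = y − 0.333333 to remove the quadratic term: y³ + p·y + q = 0 with p = s − (tr M)²/3 = -23.333333 and q = −2(tr M)³/27 + (tr M)·s/3 − det M = -15.259259.
Three real roots ⇒ use the trigonometric (Viète) form: r = 2√(−p/3) = 5.577734, φ = arccos(3q/(p·r)) = arccos(0.351739) = 1.211368 rad.
y_k = r·cos(φ/3 − 2πk/3) for k = 0, 1, 2 gives y = 5.129165, -0.666667, -4.462498.
λ_k = y_k − 0.333333 gives λ = 4.7958, -1.0000, -4.7958 (check: the sum is -1.0000 = tr M).

Hence λ_max = 4.7958 and λ_min = -4.7958.


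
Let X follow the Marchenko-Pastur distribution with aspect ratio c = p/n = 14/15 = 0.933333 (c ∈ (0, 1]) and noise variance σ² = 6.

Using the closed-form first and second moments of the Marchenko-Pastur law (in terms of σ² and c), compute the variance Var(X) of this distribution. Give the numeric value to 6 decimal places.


Recall the MP moments m_1 = E[X] = σ² and m_2 = E[X²] = σ⁴ (1 + c).
m_1 = E[X] = σ² = 6, so m_1² = 36.
m_2 = E[X²] = σ⁴ (1 + c) = 36 · (1 + 0.933333) = 36 · 1.933333 = 69.600000.
(Note m_2 − m_1² simplifies to c · σ⁴ = 0.933333 · 36.)

Var(X) = m_2 − m_1² = 69.600000 − 36 = 33.600000.


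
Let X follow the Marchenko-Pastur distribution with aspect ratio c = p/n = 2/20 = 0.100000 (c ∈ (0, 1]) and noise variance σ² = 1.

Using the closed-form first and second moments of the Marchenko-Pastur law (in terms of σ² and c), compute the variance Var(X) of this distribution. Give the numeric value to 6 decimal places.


Recall the MP moments m_1 = E[X] = σ² and m_2 = E[X²] = σ⁴ (1 + c).
m_1 = E[X] = σ² = 1, so m_1² = 1.
m_2 = E[X²] = σ⁴ (1 + c) = 1 · (1 + 0.100000) = 1 · 1.100000 = 1.100000.
(Note m_2 − m_1² simplifies to c · σ⁴ = 0.100000 · 1.)

Var(X) = m_2 − m_1² = 1.100000 − 1 = 0.100000.


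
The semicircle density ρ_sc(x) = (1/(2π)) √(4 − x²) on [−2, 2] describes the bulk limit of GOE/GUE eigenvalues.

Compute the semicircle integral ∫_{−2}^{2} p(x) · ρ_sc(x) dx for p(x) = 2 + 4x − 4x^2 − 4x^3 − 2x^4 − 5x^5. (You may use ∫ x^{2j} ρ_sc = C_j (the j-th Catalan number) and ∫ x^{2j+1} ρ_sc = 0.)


Write p(x) = Σ a_i x^i, split into monomials and integrate each against ρ_sc separately.
Using ∫ x^{2j} ρ_sc = C_j = (1/(j+1)) C(2j, j) (Catalan numbers) and ∫ x^{2j+1} ρ_sc = 0 (odd monomials vanish by symmetry):
  i = 0 (even): a_0 · C_{0} = 2 · 1 = 2
  i = 1 (odd): ∫ x^1 ρ_sc = 0 (vanishes)
  i = 2 (even): a_2 · C_{1} = -4 · 1 = -4
  i = 3 (odd): ∫ x^3 ρ_sc = 0 (vanishes)
  i = 4 (even): a_4 · C_{2} = -2 · 2 = -4
  i = 5 (odd): ∫ x^5 ρ_sc = 0 (vanishes)

Summing the contributions: ∫_{−2}^{2} p(x) ρ_sc(x) dx = 2 + (-4) + (-4) = -6.


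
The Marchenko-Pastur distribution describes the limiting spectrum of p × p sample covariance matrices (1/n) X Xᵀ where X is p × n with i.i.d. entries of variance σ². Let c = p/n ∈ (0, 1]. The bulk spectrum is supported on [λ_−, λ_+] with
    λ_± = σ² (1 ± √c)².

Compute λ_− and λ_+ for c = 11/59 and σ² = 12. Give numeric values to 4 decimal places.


c = 11/59 = 0.186441; √c = 0.431788.
λ_− = σ² (1 − √c)² = 12 · (1 − 0.431788)² = 12 · (0.568212)² = 3.874382.
λ_+ = σ² (1 + √c)² = 12 · (1 + 0.431788)² = 12 · (1.431788)² = 24.600195.

Rounded to 4 decimal places: λ_− ≈ 3.8744, λ_+ ≈ 24.6002.
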